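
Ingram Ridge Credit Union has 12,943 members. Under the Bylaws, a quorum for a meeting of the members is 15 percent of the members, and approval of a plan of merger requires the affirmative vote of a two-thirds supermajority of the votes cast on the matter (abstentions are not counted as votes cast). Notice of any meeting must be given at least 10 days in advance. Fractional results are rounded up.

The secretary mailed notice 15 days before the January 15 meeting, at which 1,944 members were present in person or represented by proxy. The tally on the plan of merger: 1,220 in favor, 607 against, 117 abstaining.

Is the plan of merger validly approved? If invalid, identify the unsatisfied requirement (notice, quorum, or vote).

Valid — all requirements satisfied.

Notice: 15 days given; 10 required. Satisfied.
Quorum: 15% of 12,943 = 1,941.45, rounded up to 1,942; 1,944 present. Satisfied.
Vote: requires two-thirds of the votes cast (1,944 − 117 abstaining = 1,827); 2/3 of 1827 = 1218, so 1,218 needed; 1,220 in favor. Satisfied.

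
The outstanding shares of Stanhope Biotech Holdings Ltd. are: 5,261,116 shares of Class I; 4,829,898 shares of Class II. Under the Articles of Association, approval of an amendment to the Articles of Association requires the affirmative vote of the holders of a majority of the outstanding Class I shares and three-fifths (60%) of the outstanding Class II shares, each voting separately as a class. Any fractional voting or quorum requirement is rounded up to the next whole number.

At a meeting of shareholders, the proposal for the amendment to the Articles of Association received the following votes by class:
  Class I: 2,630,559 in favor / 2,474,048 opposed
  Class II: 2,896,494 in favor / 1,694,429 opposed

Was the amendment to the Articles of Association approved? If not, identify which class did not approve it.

Not approved — the Class II shares did not give the required vote.

Class I: a majority of 5261116 is 2630559; 2,630,559 required, 2,630,559 in favor — approved.
Class II: 3/5 of 4829898 = 2897938.80, rounded up to 2897939; 2,897,939 required, 2,896,494 in favor — not approved.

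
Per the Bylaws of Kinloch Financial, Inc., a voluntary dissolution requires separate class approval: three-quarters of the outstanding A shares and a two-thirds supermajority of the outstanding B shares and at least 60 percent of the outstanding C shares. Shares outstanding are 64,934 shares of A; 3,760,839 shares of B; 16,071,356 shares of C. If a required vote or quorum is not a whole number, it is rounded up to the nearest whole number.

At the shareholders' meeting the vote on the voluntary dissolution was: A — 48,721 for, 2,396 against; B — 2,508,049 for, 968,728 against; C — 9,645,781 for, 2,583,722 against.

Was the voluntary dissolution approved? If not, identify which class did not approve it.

Approved — every class gave the required vote.

A: 3/4 of 64934 = 48700.50, rounded up to 48701; 48,701 required, 48,721 in favor — approved.
B: 2/3 of 3760839 = 2507226; 2,507,226 required, 2,508,049 in favor — approved.
C: 3/5 of 16071356 = 9642813.60, rounded up to 9642814; 9,642,814 required, 9,645,781 in favor — approved.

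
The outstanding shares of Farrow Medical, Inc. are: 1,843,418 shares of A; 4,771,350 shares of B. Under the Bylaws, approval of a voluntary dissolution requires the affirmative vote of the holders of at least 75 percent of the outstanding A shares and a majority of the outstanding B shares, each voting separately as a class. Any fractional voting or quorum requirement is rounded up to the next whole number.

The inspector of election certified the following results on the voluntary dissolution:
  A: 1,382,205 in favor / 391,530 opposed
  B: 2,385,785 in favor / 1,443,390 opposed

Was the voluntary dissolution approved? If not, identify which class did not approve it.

A: 3/4 of 1843418 = 1382563.50, rounded up to 1382564; 1,382,564 required, 1,382,205 in favor — not approved.
B: a majority of 4771350 is 2385676; 2,385,676 required, 2,385,785 in favor — approved.

Not approved — the A shares did not give the required vote.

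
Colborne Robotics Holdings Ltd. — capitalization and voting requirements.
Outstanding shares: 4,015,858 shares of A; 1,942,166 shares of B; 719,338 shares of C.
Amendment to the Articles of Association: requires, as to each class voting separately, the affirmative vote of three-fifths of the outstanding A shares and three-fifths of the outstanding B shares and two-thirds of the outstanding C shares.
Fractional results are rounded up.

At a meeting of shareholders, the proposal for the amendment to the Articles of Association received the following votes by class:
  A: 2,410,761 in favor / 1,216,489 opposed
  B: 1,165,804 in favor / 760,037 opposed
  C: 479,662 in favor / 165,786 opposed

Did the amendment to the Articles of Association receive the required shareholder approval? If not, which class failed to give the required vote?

A: 3/5 of 4015858 = 2409514.80, rounded up to 2409515; 2,409,515 required, 2,410,761 in favor — approved.
B: 3/5 of 1942166 = 1165299.60, rounded up to 1165300; 1,165,300 required, 1,165,804 in favor — approved.
C: 2/3 of 719338 = 479558.67, rounded up to 479559; 479,559 required, 479,662 in favor — approved.

Approved — every class gave the required vote.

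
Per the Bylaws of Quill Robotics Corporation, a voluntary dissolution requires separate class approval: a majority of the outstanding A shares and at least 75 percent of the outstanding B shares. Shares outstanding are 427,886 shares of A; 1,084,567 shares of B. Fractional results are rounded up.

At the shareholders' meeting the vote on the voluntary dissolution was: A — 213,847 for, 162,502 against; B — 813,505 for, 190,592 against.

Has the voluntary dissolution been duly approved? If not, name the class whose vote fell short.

Not approved — the A shares did not give the required vote.

A: a majority of 427886 is 213944; 213,944 required, 213,847 in favor — not approved.
B: 3/4 of 1084567 = 813425.25, rounded up to 813426; 813,426 required, 813,505 in favor — approved.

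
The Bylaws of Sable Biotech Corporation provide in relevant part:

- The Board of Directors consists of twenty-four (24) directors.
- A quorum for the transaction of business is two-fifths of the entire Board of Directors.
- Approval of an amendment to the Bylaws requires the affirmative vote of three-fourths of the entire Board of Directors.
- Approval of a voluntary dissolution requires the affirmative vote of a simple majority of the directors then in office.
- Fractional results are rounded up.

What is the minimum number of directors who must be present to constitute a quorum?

2/5 of 24 = 9.60, rounded up to 10.

10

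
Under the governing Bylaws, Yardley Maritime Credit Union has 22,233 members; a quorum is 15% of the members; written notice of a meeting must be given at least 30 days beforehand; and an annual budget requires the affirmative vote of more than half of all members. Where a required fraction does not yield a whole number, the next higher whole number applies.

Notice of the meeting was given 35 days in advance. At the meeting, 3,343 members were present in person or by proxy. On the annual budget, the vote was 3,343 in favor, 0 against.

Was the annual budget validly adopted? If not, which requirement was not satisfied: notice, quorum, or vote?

Invalid — vote requirement not satisfied.

Notice: 35 days given; 30 required. Satisfied.
Quorum: 15% of 22,233 = 3,334.95, rounded up to 3,335; 3,343 present. Satisfied.
Vote: requires a majority of all members (22,233); a majority of 22233 is 11117, so 11,117 needed; 3,343 in favor. Not satisfied.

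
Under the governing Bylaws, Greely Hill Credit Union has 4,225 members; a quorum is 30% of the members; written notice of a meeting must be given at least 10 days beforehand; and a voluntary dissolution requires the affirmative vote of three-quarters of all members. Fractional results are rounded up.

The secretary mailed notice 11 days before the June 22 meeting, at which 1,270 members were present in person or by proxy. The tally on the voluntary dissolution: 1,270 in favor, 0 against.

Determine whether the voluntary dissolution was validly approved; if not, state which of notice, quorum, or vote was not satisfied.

Notice: 11 days given; 10 required. Satisfied.
Quorum: 30% of 4,225 = 1,267.50, rounded up to 1,268; 1,270 present. Satisfied.
Vote: requires three-fourths of all members (4,225); 3/4 of 4225 = 3168.75, rounded up to 3169, so 3,169 needed; 1,270 in favor. Not satisfied.

Invalid — vote requirement not satisfied.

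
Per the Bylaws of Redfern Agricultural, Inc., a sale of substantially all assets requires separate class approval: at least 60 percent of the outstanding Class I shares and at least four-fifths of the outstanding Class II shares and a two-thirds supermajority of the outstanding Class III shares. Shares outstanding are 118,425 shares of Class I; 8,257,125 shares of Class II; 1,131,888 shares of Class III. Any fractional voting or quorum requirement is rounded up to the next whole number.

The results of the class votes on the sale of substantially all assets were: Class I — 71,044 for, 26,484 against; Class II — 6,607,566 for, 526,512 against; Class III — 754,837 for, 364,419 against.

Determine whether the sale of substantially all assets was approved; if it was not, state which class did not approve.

Class I: 3/5 of 118425 = 71055; 71,055 required, 71,044 in favor — not approved.
Class II: 4/5 of 8257125 = 6605700; 6,605,700 required, 6,607,566 in favor — approved.
Class III: 2/3 of 1131888 = 754592; 754,592 required, 754,837 in favor — approved.

Not approved — the Class I shares did not give the required vote.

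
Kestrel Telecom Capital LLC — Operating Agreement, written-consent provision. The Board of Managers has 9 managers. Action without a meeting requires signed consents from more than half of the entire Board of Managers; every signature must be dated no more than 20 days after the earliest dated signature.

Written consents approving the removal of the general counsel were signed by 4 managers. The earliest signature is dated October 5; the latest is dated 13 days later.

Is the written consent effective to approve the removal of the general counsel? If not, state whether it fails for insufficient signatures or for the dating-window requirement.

Not effective — insufficient signatures.

Signatures required: more than half of 9 — a majority of 9 is 5, so 5 needed; 4 signed. Insufficient.
Dating window: the latest signature is 13 days after the earliest; the limit is 20 days. Within the window.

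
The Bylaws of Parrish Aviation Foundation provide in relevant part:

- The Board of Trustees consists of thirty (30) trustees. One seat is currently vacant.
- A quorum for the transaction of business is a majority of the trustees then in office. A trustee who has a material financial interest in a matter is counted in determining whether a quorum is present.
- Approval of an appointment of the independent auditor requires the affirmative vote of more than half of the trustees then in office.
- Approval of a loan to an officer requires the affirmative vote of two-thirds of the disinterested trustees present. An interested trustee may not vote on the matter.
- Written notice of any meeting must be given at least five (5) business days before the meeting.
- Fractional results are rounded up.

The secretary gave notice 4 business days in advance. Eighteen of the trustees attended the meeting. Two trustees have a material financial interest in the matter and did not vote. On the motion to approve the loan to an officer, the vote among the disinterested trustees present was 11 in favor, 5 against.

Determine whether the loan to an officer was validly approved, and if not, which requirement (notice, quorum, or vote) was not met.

Notice: 4 business days given; 5 required (4 < 5). Not satisfied.
Quorum: 18 present (interested trustees count toward quorum); quorum is 15. Satisfied.
Vote: the loan to an officer requires two-thirds of the disinterested trustees present (18 − 2 = 16). 2/3 of 16 = 10.67, rounded up to 11, so 11 affirmative votes are needed; 11 voted in favor. Satisfied.

Invalid — notice requirement not satisfied.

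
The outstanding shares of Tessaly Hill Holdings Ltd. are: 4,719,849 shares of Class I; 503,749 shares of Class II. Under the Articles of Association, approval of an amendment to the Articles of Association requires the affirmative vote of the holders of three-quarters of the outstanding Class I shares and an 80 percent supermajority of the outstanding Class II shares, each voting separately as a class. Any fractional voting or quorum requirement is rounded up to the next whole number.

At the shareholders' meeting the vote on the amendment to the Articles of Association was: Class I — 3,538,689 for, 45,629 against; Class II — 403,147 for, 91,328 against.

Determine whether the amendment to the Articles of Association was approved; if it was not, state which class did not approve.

Class I: 3/4 of 4719849 = 3539886.75, rounded up to 3539887; 3,539,887 required, 3,538,689 in favor — not approved.
Class II: 4/5 of 503749 = 402999.20, rounded up to 403000; 403,000 required, 403,147 in favor — approved.

Not approved — the Class I shares did not give the required vote.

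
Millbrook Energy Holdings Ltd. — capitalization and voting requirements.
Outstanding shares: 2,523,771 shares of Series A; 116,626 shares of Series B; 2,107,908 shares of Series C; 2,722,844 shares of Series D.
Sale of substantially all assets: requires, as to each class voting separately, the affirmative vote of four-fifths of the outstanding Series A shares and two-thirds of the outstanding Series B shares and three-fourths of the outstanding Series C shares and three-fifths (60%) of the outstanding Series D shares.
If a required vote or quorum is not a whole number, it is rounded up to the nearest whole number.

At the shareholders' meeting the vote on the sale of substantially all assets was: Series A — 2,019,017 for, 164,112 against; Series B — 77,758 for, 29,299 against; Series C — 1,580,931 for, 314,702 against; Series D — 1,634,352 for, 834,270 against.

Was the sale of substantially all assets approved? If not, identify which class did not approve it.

Approved — every class gave the required vote.

Series A: 4/5 of 2523771 = 2019016.80, rounded up to 2019017; 2,019,017 required, 2,019,017 in favor — approved.
Series B: 2/3 of 116626 = 77750.67, rounded up to 77751; 77,751 required, 77,758 in favor — approved.
Series C: 3/4 of 2107908 = 1580931; 1,580,931 required, 1,580,931 in favor — approved.
Series D: 3/5 of 2722844 = 1633706.40, rounded up to 1633707; 1,633,707 required, 1,634,352 in favor — approved.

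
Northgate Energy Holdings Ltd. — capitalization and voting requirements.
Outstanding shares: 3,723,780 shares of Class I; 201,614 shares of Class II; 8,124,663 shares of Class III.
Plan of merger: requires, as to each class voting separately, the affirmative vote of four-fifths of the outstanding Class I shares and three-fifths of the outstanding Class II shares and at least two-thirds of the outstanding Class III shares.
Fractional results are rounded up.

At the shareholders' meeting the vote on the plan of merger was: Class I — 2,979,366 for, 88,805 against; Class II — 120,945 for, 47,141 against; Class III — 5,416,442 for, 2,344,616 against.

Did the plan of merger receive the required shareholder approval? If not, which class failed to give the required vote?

Class I: 4/5 of 3723780 = 2979024; 2,979,024 required, 2,979,366 in favor — approved.
Class II: 3/5 of 201614 = 120968.40, rounded up to 120969; 120,969 required, 120,945 in favor — not approved.
Class III: 2/3 of 8124663 = 5416442; 5,416,442 required, 5,416,442 in favor — approved.

Not approved — the Class II shares did not give the required vote.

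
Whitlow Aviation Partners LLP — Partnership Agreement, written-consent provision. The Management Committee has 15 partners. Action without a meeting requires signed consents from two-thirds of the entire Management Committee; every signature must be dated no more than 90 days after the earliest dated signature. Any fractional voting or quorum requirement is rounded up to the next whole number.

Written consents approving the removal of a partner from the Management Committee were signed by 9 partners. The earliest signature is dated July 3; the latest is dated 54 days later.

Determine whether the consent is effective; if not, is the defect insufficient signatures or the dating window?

Signatures required: two-thirds of 15 — 2/3 of 15 = 10, so 10 needed; 9 signed. Insufficient.
Dating window: the latest signature is 54 days after the earliest; the limit is 90 days. Within the window.

Not effective — insufficient signatures.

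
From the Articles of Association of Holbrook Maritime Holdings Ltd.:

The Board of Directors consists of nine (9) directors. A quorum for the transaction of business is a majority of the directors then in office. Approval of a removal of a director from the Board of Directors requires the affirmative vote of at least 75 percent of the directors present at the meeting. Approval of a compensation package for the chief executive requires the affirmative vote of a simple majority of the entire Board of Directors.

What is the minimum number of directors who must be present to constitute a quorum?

A majority of 9 is 5.

5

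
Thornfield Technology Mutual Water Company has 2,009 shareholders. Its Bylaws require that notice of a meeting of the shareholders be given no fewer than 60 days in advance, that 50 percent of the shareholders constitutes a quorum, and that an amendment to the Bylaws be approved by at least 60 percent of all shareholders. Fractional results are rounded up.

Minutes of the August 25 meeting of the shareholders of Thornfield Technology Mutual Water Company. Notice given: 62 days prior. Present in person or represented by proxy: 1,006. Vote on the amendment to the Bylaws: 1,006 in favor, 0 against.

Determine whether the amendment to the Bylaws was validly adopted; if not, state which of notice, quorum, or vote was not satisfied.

Invalid — vote requirement not satisfied.

Notice: 62 days given; 60 required. Satisfied.
Quorum: 50% of 2,009 = 1,004.50, rounded up to 1,005; 1,006 present. Satisfied.
Vote: requires three-fifths of all shareholders (2,009); 3/5 of 2009 = 1205.40, rounded up to 1206, so 1,206 needed; 1,006 in favor. Not satisfied.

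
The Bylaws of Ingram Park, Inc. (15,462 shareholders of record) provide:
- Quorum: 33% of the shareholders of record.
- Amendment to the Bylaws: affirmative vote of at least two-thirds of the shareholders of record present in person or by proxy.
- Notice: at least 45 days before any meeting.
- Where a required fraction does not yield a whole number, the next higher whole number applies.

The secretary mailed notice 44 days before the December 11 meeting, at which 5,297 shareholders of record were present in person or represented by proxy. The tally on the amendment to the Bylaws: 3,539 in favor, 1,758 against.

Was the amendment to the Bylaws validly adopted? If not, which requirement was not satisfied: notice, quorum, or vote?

Invalid — notice requirement not satisfied.

Notice: 44 days given; 45 required. Not satisfied.
Quorum: 33% of 15,462 = 5,102.46, rounded up to 5,103; 5,297 present. Satisfied.
Vote: requires two-thirds of those present (5,297); 2/3 of 5297 = 3531.33, rounded up to 3532, so 3,532 needed; 3,539 in favor. Satisfied.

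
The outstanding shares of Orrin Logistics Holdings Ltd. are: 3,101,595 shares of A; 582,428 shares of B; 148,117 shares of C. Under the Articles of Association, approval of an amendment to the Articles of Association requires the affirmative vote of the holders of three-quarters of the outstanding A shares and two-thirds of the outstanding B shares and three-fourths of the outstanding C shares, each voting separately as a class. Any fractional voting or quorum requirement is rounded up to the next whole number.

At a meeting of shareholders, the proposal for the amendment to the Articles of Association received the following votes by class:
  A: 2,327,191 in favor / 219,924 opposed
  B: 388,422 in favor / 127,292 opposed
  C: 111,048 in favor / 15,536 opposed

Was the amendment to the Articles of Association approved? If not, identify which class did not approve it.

Not approved — the C shares did not give the required vote.

A: 3/4 of 3101595 = 2326196.25, rounded up to 2326197; 2,326,197 required, 2,327,191 in favor — approved.
B: 2/3 of 582428 = 388285.33, rounded up to 388286; 388,286 required, 388,422 in favor — approved.
C: 3/4 of 148117 = 111087.75, rounded up to 111088; 111,088 required, 111,048 in favor — not approved.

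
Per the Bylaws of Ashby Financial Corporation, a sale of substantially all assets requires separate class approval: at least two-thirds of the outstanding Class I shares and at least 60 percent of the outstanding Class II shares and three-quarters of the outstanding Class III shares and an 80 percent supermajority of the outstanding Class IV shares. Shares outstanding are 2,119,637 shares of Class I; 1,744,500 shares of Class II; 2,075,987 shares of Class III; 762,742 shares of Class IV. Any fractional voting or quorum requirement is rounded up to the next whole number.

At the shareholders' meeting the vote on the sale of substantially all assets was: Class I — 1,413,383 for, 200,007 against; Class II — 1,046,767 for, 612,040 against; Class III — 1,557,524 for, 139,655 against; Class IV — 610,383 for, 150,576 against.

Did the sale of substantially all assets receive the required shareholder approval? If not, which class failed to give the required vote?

Approved — every class gave the required vote.

Class I: 2/3 of 2119637 = 1413091.33, rounded up to 1413092; 1,413,092 required, 1,413,383 in favor — approved.
Class II: 3/5 of 1744500 = 1046700; 1,046,700 required, 1,046,767 in favor — approved.
Class III: 3/4 of 2075987 = 1556990.25, rounded up to 1556991; 1,556,991 required, 1,557,524 in favor — approved.
Class IV: 4/5 of 762742 = 610193.60, rounded up to 610194; 610,194 required, 610,383 in favor — approved.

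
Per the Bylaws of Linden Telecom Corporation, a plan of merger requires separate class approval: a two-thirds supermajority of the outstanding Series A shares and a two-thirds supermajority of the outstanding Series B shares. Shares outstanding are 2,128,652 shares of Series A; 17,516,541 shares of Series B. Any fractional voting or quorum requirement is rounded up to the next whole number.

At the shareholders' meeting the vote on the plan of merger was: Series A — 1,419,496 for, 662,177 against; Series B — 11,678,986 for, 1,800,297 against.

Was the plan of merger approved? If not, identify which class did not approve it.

Approved — every class gave the required vote.

Series A: 2/3 of 2128652 = 1419101.33, rounded up to 1419102; 1,419,102 required, 1,419,496 in favor — approved.
Series B: 2/3 of 17516541 = 11677694; 11,677,694 required, 11,678,986 in favor — approved.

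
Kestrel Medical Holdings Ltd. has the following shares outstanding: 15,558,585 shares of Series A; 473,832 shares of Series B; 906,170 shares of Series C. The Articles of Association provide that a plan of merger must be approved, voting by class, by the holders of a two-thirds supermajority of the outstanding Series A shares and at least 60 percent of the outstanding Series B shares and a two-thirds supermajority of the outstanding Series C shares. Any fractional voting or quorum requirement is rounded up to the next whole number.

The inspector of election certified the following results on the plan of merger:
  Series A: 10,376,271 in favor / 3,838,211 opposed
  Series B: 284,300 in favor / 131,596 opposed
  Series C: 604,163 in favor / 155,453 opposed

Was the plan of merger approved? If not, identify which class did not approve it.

Series A: 2/3 of 15558585 = 10372390; 10,372,390 required, 10,376,271 in favor — approved.
Series B: 3/5 of 473832 = 284299.20, rounded up to 284300; 284,300 required, 284,300 in favor — approved.
Series C: 2/3 of 906170 = 604113.33, rounded up to 604114; 604,114 required, 604,163 in favor — approved.

Approved — every class gave the required vote.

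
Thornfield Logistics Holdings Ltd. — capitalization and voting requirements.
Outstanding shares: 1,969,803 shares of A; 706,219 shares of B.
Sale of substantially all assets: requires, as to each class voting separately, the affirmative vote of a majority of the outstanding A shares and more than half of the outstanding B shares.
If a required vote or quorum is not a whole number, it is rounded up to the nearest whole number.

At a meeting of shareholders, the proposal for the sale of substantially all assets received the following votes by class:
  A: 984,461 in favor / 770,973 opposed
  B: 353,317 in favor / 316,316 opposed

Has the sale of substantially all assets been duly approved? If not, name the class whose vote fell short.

A: a majority of 1969803 is 984902; 984,902 required, 984,461 in favor — not approved.
B: a majority of 706219 is 353110; 353,110 required, 353,317 in favor — approved.

Not approved — the A shares did not give the required vote.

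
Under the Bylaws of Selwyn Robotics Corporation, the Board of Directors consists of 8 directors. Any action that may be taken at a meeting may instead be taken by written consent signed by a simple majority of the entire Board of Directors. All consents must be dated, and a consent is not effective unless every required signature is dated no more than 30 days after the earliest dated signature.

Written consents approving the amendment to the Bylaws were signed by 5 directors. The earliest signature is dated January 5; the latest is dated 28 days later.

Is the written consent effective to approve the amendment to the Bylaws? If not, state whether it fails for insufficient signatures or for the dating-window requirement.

Signatures required: a simple majority of 8 — a majority of 8 is 5, so 5 needed; 5 signed. Sufficient.
Dating window: the latest signature is 28 days after the earliest; the limit is 30 days. Within the window.

Effective — both the signature and dating-window requirements are satisfied.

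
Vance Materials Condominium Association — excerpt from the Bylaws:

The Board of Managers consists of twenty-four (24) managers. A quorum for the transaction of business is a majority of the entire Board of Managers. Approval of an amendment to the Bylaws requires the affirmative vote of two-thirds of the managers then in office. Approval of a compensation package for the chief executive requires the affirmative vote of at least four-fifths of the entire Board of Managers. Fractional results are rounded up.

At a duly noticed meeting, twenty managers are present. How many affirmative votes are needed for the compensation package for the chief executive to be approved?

20

The compensation package for the chief executive requires four-fifths of the entire Board of Managers (24).
4/5 of 24 = 19.20, rounded up to 20.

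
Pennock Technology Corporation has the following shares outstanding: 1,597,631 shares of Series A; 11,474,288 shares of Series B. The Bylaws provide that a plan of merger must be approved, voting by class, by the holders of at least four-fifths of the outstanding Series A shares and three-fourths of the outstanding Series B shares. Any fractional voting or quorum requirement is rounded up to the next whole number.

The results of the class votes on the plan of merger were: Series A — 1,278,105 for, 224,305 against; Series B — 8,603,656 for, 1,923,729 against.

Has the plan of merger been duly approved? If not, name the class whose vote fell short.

Not approved — the Series B shares did not give the required vote.

Series A: 4/5 of 1597631 = 1278104.80, rounded up to 1278105; 1,278,105 required, 1,278,105 in favor — approved.
Series B: 3/4 of 11474288 = 8605716; 8,605,716 required, 8,603,656 in favor — not approved.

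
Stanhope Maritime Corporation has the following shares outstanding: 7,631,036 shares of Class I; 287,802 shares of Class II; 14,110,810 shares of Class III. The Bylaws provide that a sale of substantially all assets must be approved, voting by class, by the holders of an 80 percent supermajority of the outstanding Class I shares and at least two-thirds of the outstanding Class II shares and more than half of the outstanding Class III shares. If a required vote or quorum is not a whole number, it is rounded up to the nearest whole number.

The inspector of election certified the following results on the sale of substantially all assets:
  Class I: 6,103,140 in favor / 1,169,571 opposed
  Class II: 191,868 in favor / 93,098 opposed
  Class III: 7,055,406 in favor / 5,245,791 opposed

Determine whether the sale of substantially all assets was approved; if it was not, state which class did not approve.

Class I: 4/5 of 7631036 = 6104828.80, rounded up to 6104829; 6,104,829 required, 6,103,140 in favor — not approved.
Class II: 2/3 of 287802 = 191868; 191,868 required, 191,868 in favor — approved.
Class III: a majority of 14110810 is 7055406; 7,055,406 required, 7,055,406 in favor — approved.

Not approved — the Class I shares did not give the required vote.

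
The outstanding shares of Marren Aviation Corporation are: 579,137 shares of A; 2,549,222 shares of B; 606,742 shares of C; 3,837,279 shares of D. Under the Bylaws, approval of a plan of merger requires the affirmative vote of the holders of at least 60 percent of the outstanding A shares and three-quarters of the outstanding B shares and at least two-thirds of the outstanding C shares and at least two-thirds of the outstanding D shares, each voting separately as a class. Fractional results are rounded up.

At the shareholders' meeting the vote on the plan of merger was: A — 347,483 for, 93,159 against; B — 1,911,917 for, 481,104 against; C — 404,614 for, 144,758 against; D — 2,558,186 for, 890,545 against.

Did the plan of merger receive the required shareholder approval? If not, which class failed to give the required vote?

Approved — every class gave the required vote.

A: 3/5 of 579137 = 347482.20, rounded up to 347483; 347,483 required, 347,483 in favor — approved.
B: 3/4 of 2549222 = 1911916.50, rounded up to 1911917; 1,911,917 required, 1,911,917 in favor — approved.
C: 2/3 of 606742 = 404494.67, rounded up to 404495; 404,495 required, 404,614 in favor — approved.
D: 2/3 of 3837279 = 2558186; 2,558,186 required, 2,558,186 in favor — approved.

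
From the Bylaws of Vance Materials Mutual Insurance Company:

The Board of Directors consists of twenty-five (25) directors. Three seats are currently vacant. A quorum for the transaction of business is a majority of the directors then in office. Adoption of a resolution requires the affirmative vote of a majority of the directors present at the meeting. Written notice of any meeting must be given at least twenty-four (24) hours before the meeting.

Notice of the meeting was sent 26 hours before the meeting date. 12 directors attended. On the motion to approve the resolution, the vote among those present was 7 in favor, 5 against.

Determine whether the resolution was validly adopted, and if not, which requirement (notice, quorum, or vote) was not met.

Valid — all requirements satisfied.

Notice: 26 hours given; 24 required (26 ≥ 24). Satisfied.
Quorum: 12 present; quorum is 12. Satisfied.
Vote: the resolution requires a majority of the directors present (12). A majority of 12 is 7, so 7 affirmative votes are needed; 7 voted in favor. Satisfied.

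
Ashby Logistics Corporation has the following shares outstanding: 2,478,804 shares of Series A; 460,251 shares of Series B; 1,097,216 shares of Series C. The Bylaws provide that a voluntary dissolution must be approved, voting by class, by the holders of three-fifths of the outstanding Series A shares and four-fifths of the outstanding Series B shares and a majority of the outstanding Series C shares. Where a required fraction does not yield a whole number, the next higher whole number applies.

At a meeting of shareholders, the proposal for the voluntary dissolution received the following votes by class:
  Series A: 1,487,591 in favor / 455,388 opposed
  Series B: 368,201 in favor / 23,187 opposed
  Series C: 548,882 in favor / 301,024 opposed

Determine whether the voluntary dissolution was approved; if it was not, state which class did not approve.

Approved — every class gave the required vote.

Series A: 3/5 of 2478804 = 1487282.40, rounded up to 1487283; 1,487,283 required, 1,487,591 in favor — approved.
Series B: 4/5 of 460251 = 368200.80, rounded up to 368201; 368,201 required, 368,201 in favor — approved.
Series C: a majority of 1097216 is 548609; 548,609 required, 548,882 in favor — approved.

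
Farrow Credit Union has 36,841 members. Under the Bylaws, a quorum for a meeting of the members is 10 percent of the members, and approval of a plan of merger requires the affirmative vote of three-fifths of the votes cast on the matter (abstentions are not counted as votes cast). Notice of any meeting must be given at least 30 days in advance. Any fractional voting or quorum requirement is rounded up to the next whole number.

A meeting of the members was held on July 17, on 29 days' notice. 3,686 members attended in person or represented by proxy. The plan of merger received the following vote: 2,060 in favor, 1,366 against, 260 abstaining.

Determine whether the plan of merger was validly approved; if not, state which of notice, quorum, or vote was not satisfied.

Notice: 29 days given; 30 required. Not satisfied.
Quorum: 10% of 36,841 = 3,684.10, rounded up to 3,685; 3,686 present. Satisfied.
Vote: requires three-fifths of the votes cast (3,686 − 260 abstaining = 3,426); 3/5 of 3426 = 2055.60, rounded up to 2056, so 2,056 needed; 2,060 in favor. Satisfied.

Invalid — notice requirement not satisfied.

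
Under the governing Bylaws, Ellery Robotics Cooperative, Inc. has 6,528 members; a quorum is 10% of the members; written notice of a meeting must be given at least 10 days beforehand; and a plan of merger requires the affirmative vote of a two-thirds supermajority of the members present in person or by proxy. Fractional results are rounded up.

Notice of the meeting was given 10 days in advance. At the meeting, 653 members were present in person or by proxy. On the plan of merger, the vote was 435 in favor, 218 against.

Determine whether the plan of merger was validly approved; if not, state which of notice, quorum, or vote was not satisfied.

Notice: 10 days given; 10 required. Satisfied.
Quorum: 10% of 6,528 = 652.80, rounded up to 653; 653 present. Satisfied.
Vote: requires two-thirds of those present (653); 2/3 of 653 = 435.33, rounded up to 436, so 436 needed; 435 in favor. Not satisfied.

Invalid — vote requirement not satisfied.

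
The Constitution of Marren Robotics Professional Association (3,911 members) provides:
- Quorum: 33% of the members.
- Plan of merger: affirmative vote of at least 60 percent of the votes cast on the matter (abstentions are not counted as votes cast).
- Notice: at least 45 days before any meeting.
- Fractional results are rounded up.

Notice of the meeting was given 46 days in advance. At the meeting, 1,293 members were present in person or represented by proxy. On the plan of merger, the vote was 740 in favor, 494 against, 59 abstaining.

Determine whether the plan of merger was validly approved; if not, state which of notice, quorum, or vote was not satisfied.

Notice: 46 days given; 45 required. Satisfied.
Quorum: 33% of 3,911 = 1,290.63, rounded up to 1,291; 1,293 present. Satisfied.
Vote: requires three-fifths of the votes cast (1,293 − 59 abstaining = 1,234); 3/5 of 1234 = 740.40, rounded up to 741, so 741 needed; 740 in favor. Not satisfied.

Invalid — vote requirement not satisfied.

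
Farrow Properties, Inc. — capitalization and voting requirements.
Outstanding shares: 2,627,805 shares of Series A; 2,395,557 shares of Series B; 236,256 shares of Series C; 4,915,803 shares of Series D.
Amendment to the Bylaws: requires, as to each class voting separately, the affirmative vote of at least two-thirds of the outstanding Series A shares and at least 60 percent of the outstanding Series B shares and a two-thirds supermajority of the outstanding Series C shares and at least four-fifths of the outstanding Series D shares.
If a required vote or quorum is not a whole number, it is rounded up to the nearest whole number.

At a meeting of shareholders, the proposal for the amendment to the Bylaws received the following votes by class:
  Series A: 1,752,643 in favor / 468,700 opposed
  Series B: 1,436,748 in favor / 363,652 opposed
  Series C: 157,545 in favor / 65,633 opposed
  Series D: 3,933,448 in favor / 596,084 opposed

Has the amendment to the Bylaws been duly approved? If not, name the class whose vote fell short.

Not approved — the Series B shares did not give the required vote.

Series A: 2/3 of 2627805 = 1751870; 1,751,870 required, 1,752,643 in favor — approved.
Series B: 3/5 of 2395557 = 1437334.20, rounded up to 1437335; 1,437,335 required, 1,436,748 in favor — not approved.
Series C: 2/3 of 236256 = 157504; 157,504 required, 157,545 in favor — approved.
Series D: 4/5 of 4915803 = 3932642.40, rounded up to 3932643; 3,932,643 required, 3,933,448 in favor — approved.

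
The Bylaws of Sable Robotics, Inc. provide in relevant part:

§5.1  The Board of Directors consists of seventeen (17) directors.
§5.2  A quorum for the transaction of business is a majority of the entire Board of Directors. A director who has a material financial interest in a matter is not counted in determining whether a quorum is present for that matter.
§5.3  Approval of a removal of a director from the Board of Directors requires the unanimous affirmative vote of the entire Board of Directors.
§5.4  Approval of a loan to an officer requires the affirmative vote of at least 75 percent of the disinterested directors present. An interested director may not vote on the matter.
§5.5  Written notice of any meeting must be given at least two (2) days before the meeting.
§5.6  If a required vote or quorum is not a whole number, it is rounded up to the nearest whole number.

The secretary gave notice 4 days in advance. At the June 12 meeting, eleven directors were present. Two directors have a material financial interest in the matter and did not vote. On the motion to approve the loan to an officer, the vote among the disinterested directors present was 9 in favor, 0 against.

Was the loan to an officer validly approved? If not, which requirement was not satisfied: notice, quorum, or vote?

Valid — all requirements satisfied.

Notice: 4 days given; 2 required (4 ≥ 2). Satisfied.
Quorum: 11 present, but the 2 interested directors do not count, leaving 9. Quorum is 9. Satisfied.
Vote: the loan to an officer requires three-fourths of the disinterested directors present (11 − 2 = 9). 3/4 of 9 = 6.75, rounded up to 7, so 7 affirmative votes are needed; 9 voted in favor. Satisfied.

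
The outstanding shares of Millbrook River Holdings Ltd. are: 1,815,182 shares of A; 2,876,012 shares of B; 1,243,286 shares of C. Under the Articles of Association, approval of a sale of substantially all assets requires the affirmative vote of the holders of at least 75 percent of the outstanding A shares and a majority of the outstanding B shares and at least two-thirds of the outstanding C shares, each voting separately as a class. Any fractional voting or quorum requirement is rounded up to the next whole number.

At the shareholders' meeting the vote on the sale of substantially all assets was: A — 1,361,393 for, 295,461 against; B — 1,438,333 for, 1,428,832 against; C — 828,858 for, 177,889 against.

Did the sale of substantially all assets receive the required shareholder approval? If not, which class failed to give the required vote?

Approved — every class gave the required vote.

A: 3/4 of 1815182 = 1361386.50, rounded up to 1361387; 1,361,387 required, 1,361,393 in favor — approved.
B: a majority of 2876012 is 1438007; 1,438,007 required, 1,438,333 in favor — approved.
C: 2/3 of 1243286 = 828857.33, rounded up to 828858; 828,858 required, 828,858 in favor — approved.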